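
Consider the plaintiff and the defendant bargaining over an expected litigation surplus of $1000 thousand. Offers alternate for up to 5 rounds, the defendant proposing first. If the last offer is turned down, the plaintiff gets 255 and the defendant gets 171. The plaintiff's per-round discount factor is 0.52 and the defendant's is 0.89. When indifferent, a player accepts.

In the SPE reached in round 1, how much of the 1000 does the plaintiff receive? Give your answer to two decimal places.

138.29

Round 5 (the defendant proposes): the plaintiff gets 255 if talks fail, so the defendant offers 255 and keeps 745.
Round 4 (the plaintiff proposes): the defendant can get 745 next round, worth 0.89 × 745 = 663.05 now, so the plaintiff offers 663.05, keeping 336.95.
Round 3 (the defendant proposes): the plaintiff can get 336.95 next round, worth 0.52 × 336.95 = 175.214 now, so the defendant offers 175.214, keeping 824.786.
Round 2 (the plaintiff proposes): the defendant can get 824.786 next round, worth 0.89 × 824.786 = 734.05954 now. The plaintiff offers 734.05954 and keeps 1000 − 734.05954 = 265.94046.
Round 1 (the defendant proposes): the plaintiff can get 265.94046 next round, worth 0.52 × 265.94046 = 138.2890392 now; the defendant offers that and keeps 861.7109608.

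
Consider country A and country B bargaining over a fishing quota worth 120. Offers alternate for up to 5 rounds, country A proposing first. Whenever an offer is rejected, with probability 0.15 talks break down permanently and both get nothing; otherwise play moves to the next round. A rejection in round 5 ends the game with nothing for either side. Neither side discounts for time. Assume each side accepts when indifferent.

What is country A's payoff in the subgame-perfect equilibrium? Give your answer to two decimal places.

By backward induction:
Round 5 (country A proposes): country B will accept anything ≥ 0, so country A offers 0 and keeps 120.
Round 4 (country B proposes): rejecting gives country A an expected 0.85 × 120 = 102, so country B offers 102, keeping 18.
Round 3 (country A proposes): rejecting gives country B an expected 0.85 × 18 = 15.3. Country A offers 15.3 and keeps 120 − 15.3 = 104.7.
Round 2 (country B proposes): rejecting gives country A an expected 0.85 × 104.7 = 88.995. Country B offers 88.995 and keeps 120 − 88.995 = 31.005.
Round 1 (country A proposes): rejecting gives country B an expected 0.85 × 31.005 = 26.35425, so country A offers 26.35425, keeping 93.64575.

93.65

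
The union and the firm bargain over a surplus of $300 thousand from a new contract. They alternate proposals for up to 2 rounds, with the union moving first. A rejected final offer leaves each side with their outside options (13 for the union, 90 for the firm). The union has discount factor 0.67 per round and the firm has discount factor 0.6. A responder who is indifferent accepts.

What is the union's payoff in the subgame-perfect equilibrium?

127.8

Round 2 (the firm proposes): the union gets 13 if talks fail, so the firm offers 13 and keeps 287.
Round 1 (the union proposes): the firm can get 287 next round, worth 0.6 × 287 = 172.2 now, so the union offers 172.2, keeping 127.8.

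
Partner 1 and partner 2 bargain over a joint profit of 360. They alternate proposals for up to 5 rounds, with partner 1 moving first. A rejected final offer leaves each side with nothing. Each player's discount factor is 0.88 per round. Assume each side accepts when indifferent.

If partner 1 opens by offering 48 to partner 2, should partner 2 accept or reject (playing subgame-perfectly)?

Reject

Round 5 (partner 1 proposes): rejection yields 0 for partner 2; partner 1 offers 0 and keeps 360.
Round 4 (partner 2 proposes): partner 1 can get 360 next round, worth 0.88 × 360 = 316.8 now, so partner 2 offers 316.8, keeping 43.2.
Round 3 (partner 1 proposes): partner 2 can get 43.2 next round, worth 0.88 × 43.2 = 38.016 now; partner 1 offers that and keeps 321.984.
Round 2 (partner 2 proposes): partner 1 can get 321.984 next round, worth 0.88 × 321.984 = 283.34592 now, so partner 2 offers 283.34592, keeping 76.65408.
So by rejecting in round 1, partner 2 gets 76.65408 next round, worth 0.88 × 76.65408 = 67.4555904 now.
Offer 48 < 67.4555904, so partner 2 rejects.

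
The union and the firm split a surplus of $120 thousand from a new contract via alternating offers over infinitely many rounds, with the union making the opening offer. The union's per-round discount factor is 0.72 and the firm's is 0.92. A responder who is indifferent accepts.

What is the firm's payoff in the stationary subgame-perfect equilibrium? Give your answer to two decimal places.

In a stationary SPE each proposer offers the other exactly their discounted continuation value.
If the union keeps x when proposing and the firm keeps y when proposing, then x = 120 − 0.92y and y = 120 − 0.72x.
Solving: x = 120(1 − 0.92) / (1 − 0.72·0.92) = 9.6 / 0.3376 ≈ 28.4360.
The firm gets 120 − 28.4360 ≈ 91.5640.

91.56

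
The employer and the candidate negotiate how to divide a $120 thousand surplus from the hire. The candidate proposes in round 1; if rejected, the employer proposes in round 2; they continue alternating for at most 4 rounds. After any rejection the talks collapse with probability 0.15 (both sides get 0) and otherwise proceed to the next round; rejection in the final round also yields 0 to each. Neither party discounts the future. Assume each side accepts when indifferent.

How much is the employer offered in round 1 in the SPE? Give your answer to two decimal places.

Round 4 (the employer proposes): the candidate will accept anything ≥ 0, so the employer offers 0 and keeps 120.
Round 3 (the candidate proposes): rejecting gives the employer an expected 0.85 × 120 = 102, so the candidate offers 102, keeping 18.
Round 2 (the employer proposes): rejecting gives the candidate an expected 0.85 × 18 = 15.3; the employer offers that and keeps 104.7.
Round 1 (the candidate proposes): rejecting gives the employer an expected 0.85 × 104.7 = 88.995, so the candidate offers 88.995, keeping 31.005.

89.00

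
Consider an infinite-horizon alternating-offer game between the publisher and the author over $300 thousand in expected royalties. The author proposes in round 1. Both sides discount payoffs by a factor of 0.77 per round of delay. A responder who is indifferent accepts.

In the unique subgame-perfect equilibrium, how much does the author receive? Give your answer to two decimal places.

In a stationary SPE each proposer offers the other exactly their discounted continuation value.
If the author keeps x when proposing and the publisher keeps y when proposing, then x = 300 − 0.77y and y = 300 − 0.77x.
Solving: x = 300(1 − 0.77) / (1 − 0.77·0.77) = 69 / 0.4071 ≈ 169.4915.
The publisher gets 300 − 169.4915 ≈ 130.5085.

169.49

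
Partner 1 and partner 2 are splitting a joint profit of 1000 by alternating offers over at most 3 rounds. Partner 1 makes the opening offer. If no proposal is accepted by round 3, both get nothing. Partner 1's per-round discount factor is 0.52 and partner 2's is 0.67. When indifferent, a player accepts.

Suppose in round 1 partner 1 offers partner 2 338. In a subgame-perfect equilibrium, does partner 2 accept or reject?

Round 3 (partner 1 proposes): rejection yields 0 for partner 2; partner 1 offers 0 and keeps 1000.
Round 2 (partner 2 proposes): partner 1 can get 1000 next round, worth 0.52 × 1000 = 520 now, so partner 2 offers 520, keeping 480.
So by rejecting in round 1, partner 2 gets 480 next round, worth 0.67 × 480 = 321.6 now.
Offer 338 ≥ 321.6, so partner 2 accepts.

Accept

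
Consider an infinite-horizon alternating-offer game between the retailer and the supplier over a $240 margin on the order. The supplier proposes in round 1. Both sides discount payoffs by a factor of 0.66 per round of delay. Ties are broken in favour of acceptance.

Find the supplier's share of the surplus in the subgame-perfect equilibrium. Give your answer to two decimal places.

When the supplier proposes, the retailer accepts any offer worth at least 0.66 times what the retailer would get by proposing next round; and vice versa.
This gives x = 240 − 0.66y and y = 240 − 0.66x, where x and y are each side's share when it proposes.
Hence (1 − 0.66·0.66)x = 240(1 − 0.66), i.e. 0.5644·x = 81.6.
x ≈ 144.5783; the retailer's share is 240 − x ≈ 95.4217.

144.58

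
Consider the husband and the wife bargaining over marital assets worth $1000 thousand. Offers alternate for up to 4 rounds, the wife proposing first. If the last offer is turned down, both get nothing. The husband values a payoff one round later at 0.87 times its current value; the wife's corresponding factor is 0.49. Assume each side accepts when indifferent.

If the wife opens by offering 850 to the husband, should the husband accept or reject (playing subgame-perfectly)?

Round 4 (the husband proposes): the wife will accept anything ≥ 0, so the husband offers 0 and keeps 1000.
Round 3 (the wife proposes): the husband can get 1000 next round, worth 0.87 × 1000 = 870 now, so the wife offers 870, keeping 130.
Round 2 (the husband proposes): the wife can get 130 next round, worth 0.49 × 130 = 63.7 now, so the husband offers 63.7, keeping 936.3.
So by rejecting in round 1, the husband gets 936.3 next round, worth 0.87 × 936.3 = 814.581 now.
Offer 850 ≥ 814.581, so the husband accepts.

Accept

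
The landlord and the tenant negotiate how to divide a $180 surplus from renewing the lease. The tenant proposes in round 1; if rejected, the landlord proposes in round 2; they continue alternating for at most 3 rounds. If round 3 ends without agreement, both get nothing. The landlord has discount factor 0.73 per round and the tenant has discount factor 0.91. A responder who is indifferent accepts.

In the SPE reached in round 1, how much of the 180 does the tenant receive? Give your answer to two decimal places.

By backward induction:
Round 3 (the tenant proposes): the landlord will accept anything ≥ 0, so the tenant offers 0 and keeps 180.
Round 2 (the landlord proposes): the tenant can get 180 next round, worth 0.91 × 180 = 163.8 now; the landlord offers that and keeps 16.2.
Round 1 (the tenant proposes): the landlord can get 16.2 next round, worth 0.73 × 16.2 = 11.826 now, so the tenant offers 11.826, keeping 168.174.

168.17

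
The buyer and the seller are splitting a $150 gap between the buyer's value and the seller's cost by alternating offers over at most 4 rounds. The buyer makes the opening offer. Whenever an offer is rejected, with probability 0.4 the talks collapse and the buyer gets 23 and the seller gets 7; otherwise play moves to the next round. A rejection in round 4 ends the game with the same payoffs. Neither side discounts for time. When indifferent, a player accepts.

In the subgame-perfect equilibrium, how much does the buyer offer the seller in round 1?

Round 4 (the seller proposes): the buyer gets 23 if talks fail, so the seller offers 23 and keeps 127.
Round 3 (the buyer proposes): rejecting gives the seller an expected 0.6 × 127 + 0.4 × 7 = 79; the buyer offers that and keeps 71.
Round 2 (the seller proposes): rejecting gives the buyer an expected 0.6 × 71 + 0.4 × 23 = 51.8; the seller offers that and keeps 98.2.
Round 1 (the buyer proposes): rejecting gives the seller an expected 0.6 × 98.2 + 0.4 × 7 = 61.72. The buyer offers 61.72 and keeps 150 − 61.72 = 88.28.

61.72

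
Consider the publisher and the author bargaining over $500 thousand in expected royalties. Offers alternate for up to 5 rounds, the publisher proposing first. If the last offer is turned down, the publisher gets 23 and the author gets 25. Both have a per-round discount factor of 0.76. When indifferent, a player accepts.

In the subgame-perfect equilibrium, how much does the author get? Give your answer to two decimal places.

152.22

Round 5 (the publisher proposes): the author gets 25 if talks fail, so the publisher offers 25 and keeps 475.
Round 4 (the author proposes): the publisher can get 475 next round, worth 0.76 × 475 = 361 now, so the author offers 361, keeping 139.
Round 3 (the publisher proposes): the author can get 139 next round, worth 0.76 × 139 = 105.64 now; the publisher offers that and keeps 394.36.
Round 2 (the author proposes): the publisher can get 394.36 next round, worth 0.76 × 394.36 = 299.7136 now. The author offers 299.7136 and keeps 500 − 299.7136 = 200.2864.
Round 1 (the publisher proposes): the author can get 200.2864 next round, worth 0.76 × 200.2864 = 152.217664 now. The publisher offers 152.217664 and keeps 500 − 152.217664 = 347.782336.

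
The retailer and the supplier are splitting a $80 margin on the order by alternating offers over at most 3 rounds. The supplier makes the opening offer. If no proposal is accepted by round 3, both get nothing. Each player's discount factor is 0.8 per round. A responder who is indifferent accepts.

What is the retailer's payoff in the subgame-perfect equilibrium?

Round 3 (the supplier proposes): the retailer will accept anything ≥ 0, so the supplier offers 0 and keeps 80.
Round 2 (the retailer proposes): the supplier can get 80 next round, worth 0.8 × 80 = 64 now, so the retailer offers 64, keeping 16.
Round 1 (the supplier proposes): the retailer can get 16 next round, worth 0.8 × 16 = 12.8 now, so the supplier offers 12.8, keeping 67.2.

12.8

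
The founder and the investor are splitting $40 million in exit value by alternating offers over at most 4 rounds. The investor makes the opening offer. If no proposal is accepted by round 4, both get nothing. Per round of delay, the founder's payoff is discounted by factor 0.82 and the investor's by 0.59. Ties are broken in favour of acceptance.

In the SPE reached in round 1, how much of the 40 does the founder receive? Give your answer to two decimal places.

Round 4 (the founder proposes): the investor will accept anything ≥ 0, so the founder offers 0 and keeps 40.
Round 3 (the investor proposes): the founder can get 40 next round, worth 0.82 × 40 = 32.8 now. The investor offers 32.8 and keeps 40 − 32.8 = 7.2.
Round 2 (the founder proposes): the investor can get 7.2 next round, worth 0.59 × 7.2 = 4.248 now. The founder offers 4.248 and keeps 40 − 4.248 = 35.752.
Round 1 (the investor proposes): the founder can get 35.752 next round, worth 0.82 × 35.752 = 29.31664 now, so the investor offers 29.31664, keeping 10.68336.

29.32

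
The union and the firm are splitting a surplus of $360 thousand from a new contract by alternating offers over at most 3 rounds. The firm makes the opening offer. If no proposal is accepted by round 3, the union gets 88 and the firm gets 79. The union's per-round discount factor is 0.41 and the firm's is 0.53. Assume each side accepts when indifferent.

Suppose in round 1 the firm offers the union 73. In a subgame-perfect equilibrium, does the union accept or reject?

Round 3 (the firm proposes): the union gets 88 if talks fail, so the firm offers 88 and keeps 272.
Round 2 (the union proposes): the firm can get 272 next round, worth 0.53 × 272 = 144.16 now. The union offers 144.16 and keeps 360 − 144.16 = 215.84.
So by rejecting in round 1, the union gets 215.84 next round, worth 0.41 × 215.84 = 88.4944 now.
Offer 73 < 88.4944, so the union rejects.

Reject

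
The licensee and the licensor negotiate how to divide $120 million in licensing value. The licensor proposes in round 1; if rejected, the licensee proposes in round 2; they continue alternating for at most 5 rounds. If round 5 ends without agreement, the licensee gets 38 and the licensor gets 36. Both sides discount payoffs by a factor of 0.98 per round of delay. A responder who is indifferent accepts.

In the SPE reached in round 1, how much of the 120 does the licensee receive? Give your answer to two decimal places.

39.66

Round 5 (the licensor proposes): the licensee gets 38 if talks fail, so the licensor offers 38 and keeps 82.
Round 4 (the licensee proposes): the licensor can get 82 next round, worth 0.98 × 82 = 80.36 now. The licensee offers 80.36 and keeps 120 − 80.36 = 39.64.
Round 3 (the licensor proposes): the licensee can get 39.64 next round, worth 0.98 × 39.64 = 38.8472 now. The licensor offers 38.8472 and keeps 120 − 38.8472 = 81.1528.
Round 2 (the licensee proposes): the licensor can get 81.1528 next round, worth 0.98 × 81.1528 = 79.529744 now; the licensee offers that and keeps 40.470256.
Round 1 (the licensor proposes): the licensee can get 40.470256 next round, worth 0.98 × 40.470256 = 39.66085088 now, so the licensor offers 39.66085088, keeping 80.33914912.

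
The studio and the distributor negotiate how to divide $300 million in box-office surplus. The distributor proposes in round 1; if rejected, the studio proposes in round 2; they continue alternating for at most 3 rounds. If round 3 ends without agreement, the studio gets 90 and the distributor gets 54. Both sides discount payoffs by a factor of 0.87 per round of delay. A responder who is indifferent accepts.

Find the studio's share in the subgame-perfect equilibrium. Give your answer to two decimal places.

102.05

Solve by backward induction from round 3.
Round 3 (the distributor proposes): the studio gets 90 if talks fail, so the distributor offers 90 and keeps 210.
Round 2 (the studio proposes): the distributor can get 210 next round, worth 0.87 × 210 = 182.7 now. The studio offers 182.7 and keeps 300 − 182.7 = 117.3.
Round 1 (the distributor proposes): the studio can get 117.3 next round, worth 0.87 × 117.3 = 102.051 now. The distributor offers 102.051 and keeps 300 − 102.051 = 197.949.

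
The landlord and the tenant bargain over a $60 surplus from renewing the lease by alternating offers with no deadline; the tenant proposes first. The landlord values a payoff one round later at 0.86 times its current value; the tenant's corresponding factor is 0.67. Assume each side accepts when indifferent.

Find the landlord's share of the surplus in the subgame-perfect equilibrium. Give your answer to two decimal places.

In a stationary SPE each proposer offers the other exactly their discounted continuation value.
If the tenant keeps x when proposing and the landlord keeps y when proposing, then x = 60 − 0.86y and y = 60 − 0.67x.
Solving: x = 60(1 − 0.86) / (1 − 0.67·0.86) = 8.4 / 0.4238 ≈ 19.8207.
The landlord gets 60 − 19.8207 ≈ 40.1793.

40.18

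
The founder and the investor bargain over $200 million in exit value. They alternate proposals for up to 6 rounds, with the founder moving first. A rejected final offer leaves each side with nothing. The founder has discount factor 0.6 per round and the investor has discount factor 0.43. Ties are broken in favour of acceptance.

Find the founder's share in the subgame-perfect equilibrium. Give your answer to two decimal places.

Solve by backward induction from round 6.
Round 6 (the investor proposes): the founder will accept anything ≥ 0, so the investor offers 0 and keeps 200.
Round 5 (the founder proposes): the investor can get 200 next round, worth 0.43 × 200 = 86 now; the founder offers that and keeps 114.
Round 4 (the investor proposes): the founder can get 114 next round, worth 0.6 × 114 = 68.4 now; the investor offers that and keeps 131.6.
Round 3 (the founder proposes): the investor can get 131.6 next round, worth 0.43 × 131.6 = 56.588 now, so the founder offers 56.588, keeping 143.412.
Round 2 (the investor proposes): the founder can get 143.412 next round, worth 0.6 × 143.412 = 86.0472 now, so the investor offers 86.0472, keeping 113.9528.
Round 1 (the founder proposes): the investor can get 113.9528 next round, worth 0.43 × 113.9528 = 48.999704 now. The founder offers 48.999704 and keeps 200 − 48.999704 = 151.000296.

151.00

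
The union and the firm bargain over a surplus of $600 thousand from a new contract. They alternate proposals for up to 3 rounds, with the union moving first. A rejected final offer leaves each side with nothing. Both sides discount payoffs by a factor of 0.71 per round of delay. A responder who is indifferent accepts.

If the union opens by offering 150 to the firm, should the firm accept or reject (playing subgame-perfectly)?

Accept

Work out the firm's continuation value if the offer is rejected.
Round 3 (the union proposes): the firm will accept anything ≥ 0, so the union offers 0 and keeps 600.
Round 2 (the firm proposes): the union can get 600 next round, worth 0.71 × 600 = 426 now. The firm offers 426 and keeps 600 − 426 = 174.
So by rejecting in round 1, the firm gets 174 next round, worth 0.71 × 174 = 123.54 now.
Offer 150 ≥ 123.54, so the firm accepts.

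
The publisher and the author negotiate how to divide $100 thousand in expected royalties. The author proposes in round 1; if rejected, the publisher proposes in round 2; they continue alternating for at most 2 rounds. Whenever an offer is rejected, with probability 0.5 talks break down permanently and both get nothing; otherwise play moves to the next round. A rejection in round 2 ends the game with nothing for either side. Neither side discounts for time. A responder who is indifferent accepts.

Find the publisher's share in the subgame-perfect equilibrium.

50

By backward induction:
Round 2 (the publisher proposes): rejection yields 0 for the author; the publisher offers 0 and keeps 100.
Round 1 (the author proposes): rejecting gives the publisher an expected 0.5 × 100 = 50. The author offers 50 and keeps 100 − 50 = 50.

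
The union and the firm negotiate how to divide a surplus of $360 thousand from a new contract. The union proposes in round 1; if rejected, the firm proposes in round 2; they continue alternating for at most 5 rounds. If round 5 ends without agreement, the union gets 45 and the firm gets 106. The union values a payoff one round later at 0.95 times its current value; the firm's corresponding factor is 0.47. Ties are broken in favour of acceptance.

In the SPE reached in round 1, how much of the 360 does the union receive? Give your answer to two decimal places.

326.63

Solve by backward induction from round 5.
Round 5 (the union proposes): the firm gets 106 if talks fail, so the union offers 106 and keeps 254.
Round 4 (the firm proposes): the union can get 254 next round, worth 0.95 × 254 = 241.3 now. The firm offers 241.3 and keeps 360 − 241.3 = 118.7.
Round 3 (the union proposes): the firm can get 118.7 next round, worth 0.47 × 118.7 = 55.789 now; the union offers that and keeps 304.211.
Round 2 (the firm proposes): the union can get 304.211 next round, worth 0.95 × 304.211 = 289.00045 now, so the firm offers 289.00045, keeping 70.99955.
Round 1 (the union proposes): the firm can get 70.99955 next round, worth 0.47 × 70.99955 = 33.3697885 now; the union offers that and keeps 326.6302115.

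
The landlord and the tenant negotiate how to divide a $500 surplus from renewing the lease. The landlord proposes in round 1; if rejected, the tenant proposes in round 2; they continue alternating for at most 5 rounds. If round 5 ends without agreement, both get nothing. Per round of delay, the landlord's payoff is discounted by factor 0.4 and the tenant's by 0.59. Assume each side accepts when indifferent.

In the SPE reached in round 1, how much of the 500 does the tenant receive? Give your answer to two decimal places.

218.77

Round 5 (the landlord proposes): the tenant will accept anything ≥ 0, so the landlord offers 0 and keeps 500.
Round 4 (the tenant proposes): the landlord can get 500 next round, worth 0.4 × 500 = 200 now. The tenant offers 200 and keeps 500 − 200 = 300.
Round 3 (the landlord proposes): the tenant can get 300 next round, worth 0.59 × 300 = 177 now, so the landlord offers 177, keeping 323.
Round 2 (the tenant proposes): the landlord can get 323 next round, worth 0.4 × 323 = 129.2 now. The tenant offers 129.2 and keeps 500 − 129.2 = 370.8.
Round 1 (the landlord proposes): the tenant can get 370.8 next round, worth 0.59 × 370.8 = 218.772 now. The landlord offers 218.772 and keeps 500 − 218.772 = 281.228.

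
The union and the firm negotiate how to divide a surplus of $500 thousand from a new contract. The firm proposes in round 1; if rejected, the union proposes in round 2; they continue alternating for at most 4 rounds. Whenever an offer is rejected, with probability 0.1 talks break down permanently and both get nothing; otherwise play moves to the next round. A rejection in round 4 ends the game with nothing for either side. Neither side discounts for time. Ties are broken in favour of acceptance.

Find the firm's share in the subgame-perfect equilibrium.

90.5

By backward induction:
Round 4 (the union proposes): rejection yields 0 for the firm; the union offers 0 and keeps 500.
Round 3 (the firm proposes): rejecting gives the union an expected 0.9 × 500 = 450; the firm offers that and keeps 50.
Round 2 (the union proposes): rejecting gives the firm an expected 0.9 × 50 = 45; the union offers that and keeps 455.
Round 1 (the firm proposes): rejecting gives the union an expected 0.9 × 455 = 409.5, so the firm offers 409.5, keeping 90.5.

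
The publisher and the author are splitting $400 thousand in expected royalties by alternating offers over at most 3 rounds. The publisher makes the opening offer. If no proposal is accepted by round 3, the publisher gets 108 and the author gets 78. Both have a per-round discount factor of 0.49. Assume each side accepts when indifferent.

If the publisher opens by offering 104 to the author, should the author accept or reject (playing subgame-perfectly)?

Reject

Round 3 (the publisher proposes): the author gets 78 if talks fail, so the publisher offers 78 and keeps 322.
Round 2 (the author proposes): the publisher can get 322 next round, worth 0.49 × 322 = 157.78 now. The author offers 157.78 and keeps 400 − 157.78 = 242.22.
So by rejecting in round 1, the author gets 242.22 next round, worth 0.49 × 242.22 = 118.6878 now.
Offer 104 < 118.6878, so the author rejects.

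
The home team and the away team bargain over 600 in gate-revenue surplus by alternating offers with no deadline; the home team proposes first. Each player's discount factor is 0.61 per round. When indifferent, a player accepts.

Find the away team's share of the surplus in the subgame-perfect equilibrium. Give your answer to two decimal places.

227.33

When the home team proposes, the away team accepts any offer worth at least 0.61 times what the away team would get by proposing next round; and vice versa.
This gives x = 600 − 0.61y and y = 600 − 0.61x, where x and y are each side's share when it proposes.
Hence (1 − 0.61·0.61)x = 600(1 − 0.61), i.e. 0.6279·x = 234.
x ≈ 372.6708; the away team's share is 600 − x ≈ 227.3292.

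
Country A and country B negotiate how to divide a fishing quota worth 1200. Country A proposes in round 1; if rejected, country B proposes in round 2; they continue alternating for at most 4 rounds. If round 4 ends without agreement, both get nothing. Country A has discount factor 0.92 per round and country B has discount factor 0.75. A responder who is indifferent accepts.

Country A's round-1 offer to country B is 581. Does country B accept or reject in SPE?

Reject

Round 4 (country B proposes): rejection yields 0 for country A; country B offers 0 and keeps 1200.
Round 3 (country A proposes): country B can get 1200 next round, worth 0.75 × 1200 = 900 now; country A offers that and keeps 300.
Round 2 (country B proposes): country A can get 300 next round, worth 0.92 × 300 = 276 now. Country B offers 276 and keeps 1200 − 276 = 924.
So by rejecting in round 1, country B gets 924 next round, worth 0.75 × 924 = 693 now.
Offer 581 < 693, so country B rejects.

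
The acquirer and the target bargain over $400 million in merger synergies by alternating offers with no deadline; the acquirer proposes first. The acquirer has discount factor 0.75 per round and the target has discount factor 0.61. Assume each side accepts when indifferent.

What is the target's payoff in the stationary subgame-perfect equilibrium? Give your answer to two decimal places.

When the acquirer proposes, the target accepts any offer worth at least 0.61 times what the target would get by proposing next round; and vice versa.
This gives x = 400 − 0.61y and y = 400 − 0.75x, where x and y are each side's share when it proposes.
Hence (1 − 0.61·0.75)x = 400(1 − 0.61), i.e. 0.5425·x = 156.
x ≈ 287.5576; the target's share is 400 − x ≈ 112.4424.

112.44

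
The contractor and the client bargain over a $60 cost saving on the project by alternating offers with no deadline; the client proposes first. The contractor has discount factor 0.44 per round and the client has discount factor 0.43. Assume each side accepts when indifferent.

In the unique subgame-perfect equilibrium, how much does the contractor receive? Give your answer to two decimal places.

Let x be the client's share when the client proposes and y be the contractor's share when the contractor proposes.
The contractor accepts iff offered ≥ 0.44·y, so x = 60 − 0.44y. Symmetrically y = 60 − 0.43x.
Substituting: x = 60 − 0.44(60 − 0.43x), giving x(1 − 0.43·0.44) = 60(1 − 0.44).
So x = 60 × 0.56 / 0.8108 ≈ 41.4406, and the contractor receives 60 − x ≈ 18.5594.

18.56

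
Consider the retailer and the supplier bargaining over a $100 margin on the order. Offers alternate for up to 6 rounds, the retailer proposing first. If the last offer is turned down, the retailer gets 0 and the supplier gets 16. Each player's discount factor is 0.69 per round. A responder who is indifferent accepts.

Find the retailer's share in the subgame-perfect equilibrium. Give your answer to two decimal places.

Round 6 (the supplier proposes): the retailer will accept anything ≥ 0, so the supplier offers 0 and keeps 100.
Round 5 (the retailer proposes): the supplier can get 100 next round, worth 0.69 × 100 = 69 now. The retailer offers 69 and keeps 100 − 69 = 31.
Round 4 (the supplier proposes): the retailer can get 31 next round, worth 0.69 × 31 = 21.39 now. The supplier offers 21.39 and keeps 100 − 21.39 = 78.61.
Round 3 (the retailer proposes): the supplier can get 78.61 next round, worth 0.69 × 78.61 = 54.2409 now, so the retailer offers 54.2409, keeping 45.7591.
Round 2 (the supplier proposes): the retailer can get 45.7591 next round, worth 0.69 × 45.7591 = 31.573779 now; the supplier offers that and keeps 68.426221.
Round 1 (the retailer proposes): the supplier can get 68.426221 next round, worth 0.69 × 68.426221 = 47.21409249 now; the retailer offers that and keeps 52.78590751.

52.79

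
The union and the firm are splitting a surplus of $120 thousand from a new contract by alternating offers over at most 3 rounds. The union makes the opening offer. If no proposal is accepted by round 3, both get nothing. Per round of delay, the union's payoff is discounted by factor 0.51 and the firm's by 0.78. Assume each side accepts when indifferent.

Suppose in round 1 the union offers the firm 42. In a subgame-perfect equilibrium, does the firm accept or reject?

Reject

Work out the firm's continuation value if the offer is rejected.
Round 3 (the union proposes): the firm will accept anything ≥ 0, so the union offers 0 and keeps 120.
Round 2 (the firm proposes): the union can get 120 next round, worth 0.51 × 120 = 61.2 now; the firm offers that and keeps 58.8.
So by rejecting in round 1, the firm gets 58.8 next round, worth 0.78 × 58.8 = 45.864 now.
Offer 42 < 45.864, so the firm rejects.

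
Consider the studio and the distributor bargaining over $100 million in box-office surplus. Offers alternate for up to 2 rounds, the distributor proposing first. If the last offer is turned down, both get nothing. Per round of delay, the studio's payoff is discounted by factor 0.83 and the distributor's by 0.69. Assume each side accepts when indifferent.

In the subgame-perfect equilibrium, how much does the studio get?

83

By backward induction:
Round 2 (the studio proposes): rejection yields 0 for the distributor; the studio offers 0 and keeps 100.
Round 1 (the distributor proposes): the studio can get 100 next round, worth 0.83 × 100 = 83 now; the distributor offers that and keeps 17.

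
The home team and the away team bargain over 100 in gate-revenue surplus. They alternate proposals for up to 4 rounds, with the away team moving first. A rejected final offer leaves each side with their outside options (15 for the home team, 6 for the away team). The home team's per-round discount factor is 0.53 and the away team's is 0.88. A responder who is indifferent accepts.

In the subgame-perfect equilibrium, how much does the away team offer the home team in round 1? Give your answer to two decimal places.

29.60

Round 4 (the home team proposes): the away team gets 6 if talks fail, so the home team offers 6 and keeps 94.
Round 3 (the away team proposes): the home team can get 94 next round, worth 0.53 × 94 = 49.82 now. The away team offers 49.82 and keeps 100 − 49.82 = 50.18.
Round 2 (the home team proposes): the away team can get 50.18 next round, worth 0.88 × 50.18 = 44.1584 now. The home team offers 44.1584 and keeps 100 − 44.1584 = 55.8416.
Round 1 (the away team proposes): the home team can get 55.8416 next round, worth 0.53 × 55.8416 = 29.596048 now. The away team offers 29.596048 and keeps 100 − 29.596048 = 70.403952.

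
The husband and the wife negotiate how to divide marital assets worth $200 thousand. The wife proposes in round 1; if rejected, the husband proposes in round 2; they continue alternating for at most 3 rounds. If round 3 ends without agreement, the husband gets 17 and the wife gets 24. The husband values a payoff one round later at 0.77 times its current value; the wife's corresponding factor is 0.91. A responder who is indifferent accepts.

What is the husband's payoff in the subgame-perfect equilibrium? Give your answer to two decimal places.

25.77

Round 3 (the wife proposes): the husband gets 17 if talks fail, so the wife offers 17 and keeps 183.
Round 2 (the husband proposes): the wife can get 183 next round, worth 0.91 × 183 = 166.53 now. The husband offers 166.53 and keeps 200 − 166.53 = 33.47.
Round 1 (the wife proposes): the husband can get 33.47 next round, worth 0.77 × 33.47 = 25.7719 now; the wife offers that and keeps 174.2281.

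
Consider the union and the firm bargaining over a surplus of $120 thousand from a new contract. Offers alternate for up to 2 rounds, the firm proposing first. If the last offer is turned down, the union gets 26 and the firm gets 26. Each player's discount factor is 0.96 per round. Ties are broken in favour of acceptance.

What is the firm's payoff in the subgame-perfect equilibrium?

Round 2 (the union proposes): the firm gets 26 if talks fail, so the union offers 26 and keeps 94.
Round 1 (the firm proposes): the union can get 94 next round, worth 0.96 × 94 = 90.24 now. The firm offers 90.24 and keeps 120 − 90.24 = 29.76.

29.76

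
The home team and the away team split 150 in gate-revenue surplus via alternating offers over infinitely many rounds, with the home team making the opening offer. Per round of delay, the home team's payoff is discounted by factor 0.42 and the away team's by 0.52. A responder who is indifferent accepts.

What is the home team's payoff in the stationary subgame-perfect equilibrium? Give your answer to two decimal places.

Let x be the home team's share when the home team proposes and y be the away team's share when the away team proposes.
The away team accepts iff offered ≥ 0.52·y, so x = 150 − 0.52y. Symmetrically y = 150 − 0.42x.
Substituting: x = 150 − 0.52(150 − 0.42x), giving x(1 − 0.42·0.52) = 150(1 − 0.52).
So x = 150 × 0.48 / 0.7816 ≈ 92.1187, and the away team receives 150 − x ≈ 57.8813.

92.12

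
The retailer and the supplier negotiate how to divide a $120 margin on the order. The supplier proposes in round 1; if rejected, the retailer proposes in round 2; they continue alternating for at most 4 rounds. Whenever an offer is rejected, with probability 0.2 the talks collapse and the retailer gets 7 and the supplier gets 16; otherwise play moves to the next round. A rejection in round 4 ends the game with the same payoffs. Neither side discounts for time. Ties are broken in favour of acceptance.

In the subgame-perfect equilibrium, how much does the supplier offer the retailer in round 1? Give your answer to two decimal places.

72.18

Round 4 (the retailer proposes): the supplier gets 16 if talks fail, so the retailer offers 16 and keeps 104.
Round 3 (the supplier proposes): rejecting gives the retailer an expected 0.8 × 104 + 0.2 × 7 = 84.6; the supplier offers that and keeps 35.4.
Round 2 (the retailer proposes): rejecting gives the supplier an expected 0.8 × 35.4 + 0.2 × 16 = 31.52. The retailer offers 31.52 and keeps 120 − 31.52 = 88.48.
Round 1 (the supplier proposes): rejecting gives the retailer an expected 0.8 × 88.48 + 0.2 × 7 = 72.184. The supplier offers 72.184 and keeps 120 − 72.184 = 47.816.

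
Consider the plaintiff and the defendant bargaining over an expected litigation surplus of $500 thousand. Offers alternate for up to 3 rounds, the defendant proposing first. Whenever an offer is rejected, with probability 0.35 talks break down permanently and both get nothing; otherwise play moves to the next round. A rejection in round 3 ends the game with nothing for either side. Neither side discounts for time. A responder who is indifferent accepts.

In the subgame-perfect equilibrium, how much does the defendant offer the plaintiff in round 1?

Round 3 (the defendant proposes): rejection yields 0 for the plaintiff; the defendant offers 0 and keeps 500.
Round 2 (the plaintiff proposes): rejecting gives the defendant an expected 0.65 × 500 = 325, so the plaintiff offers 325, keeping 175.
Round 1 (the defendant proposes): rejecting gives the plaintiff an expected 0.65 × 175 = 113.75, so the defendant offers 113.75, keeping 386.25.

113.75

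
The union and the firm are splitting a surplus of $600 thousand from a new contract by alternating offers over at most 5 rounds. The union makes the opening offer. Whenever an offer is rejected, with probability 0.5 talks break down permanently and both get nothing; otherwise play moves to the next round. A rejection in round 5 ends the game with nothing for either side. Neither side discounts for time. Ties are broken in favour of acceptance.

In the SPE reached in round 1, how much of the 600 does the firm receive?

187.5

Round 5 (the union proposes): the firm will accept anything ≥ 0, so the union offers 0 and keeps 600.
Round 4 (the firm proposes): rejecting gives the union an expected 0.5 × 600 = 300; the firm offers that and keeps 300.
Round 3 (the union proposes): rejecting gives the firm an expected 0.5 × 300 = 150. The union offers 150 and keeps 600 − 150 = 450.
Round 2 (the firm proposes): rejecting gives the union an expected 0.5 × 450 = 225; the firm offers that and keeps 375.
Round 1 (the union proposes): rejecting gives the firm an expected 0.5 × 375 = 187.5. The union offers 187.5 and keeps 600 − 187.5 = 412.5.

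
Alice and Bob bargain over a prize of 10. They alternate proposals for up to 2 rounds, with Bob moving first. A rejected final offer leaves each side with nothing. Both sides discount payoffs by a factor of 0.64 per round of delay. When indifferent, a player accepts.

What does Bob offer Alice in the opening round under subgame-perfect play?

6.4

Round 2 (Alice proposes): rejection yields 0 for Bob; Alice offers 0 and keeps 10.
Round 1 (Bob proposes): Alice can get 10 next round, worth 0.64 × 10 = 6.4 now; Bob offers that and keeps 3.6.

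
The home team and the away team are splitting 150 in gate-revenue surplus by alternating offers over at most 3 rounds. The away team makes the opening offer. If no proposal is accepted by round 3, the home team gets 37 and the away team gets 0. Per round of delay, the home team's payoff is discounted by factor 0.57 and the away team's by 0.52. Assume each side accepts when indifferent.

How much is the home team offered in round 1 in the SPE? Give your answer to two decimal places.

52.01

Round 3 (the away team proposes): the home team gets 37 if talks fail, so the away team offers 37 and keeps 113.
Round 2 (the home team proposes): the away team can get 113 next round, worth 0.52 × 113 = 58.76 now, so the home team offers 58.76, keeping 91.24.
Round 1 (the away team proposes): the home team can get 91.24 next round, worth 0.57 × 91.24 = 52.0068 now; the away team offers that and keeps 97.9932.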